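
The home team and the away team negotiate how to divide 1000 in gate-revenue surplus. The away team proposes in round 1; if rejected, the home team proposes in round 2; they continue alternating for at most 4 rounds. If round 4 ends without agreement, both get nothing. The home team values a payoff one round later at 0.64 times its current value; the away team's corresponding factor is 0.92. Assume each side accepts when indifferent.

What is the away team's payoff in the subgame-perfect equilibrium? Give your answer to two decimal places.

Work backward from the last round.
Round 4 (the home team proposes): rejection yields 0 for the away team; the home team offers 0 and keeps 1000.
Round 3 (the away team proposes): the home team can get 1000 next round, worth 0.64 × 1000 = 640 now; the away team offers that and keeps 360.
Round 2 (the home team proposes): the away team can get 360 next round, worth 0.92 × 360 = 331.2 now, so the home team offers 331.2, keeping 668.8.
Round 1 (the away team proposes): the home team can get 668.8 next round, worth 0.64 × 668.8 = 428.032 now; the away team offers that and keeps 571.968.

571.97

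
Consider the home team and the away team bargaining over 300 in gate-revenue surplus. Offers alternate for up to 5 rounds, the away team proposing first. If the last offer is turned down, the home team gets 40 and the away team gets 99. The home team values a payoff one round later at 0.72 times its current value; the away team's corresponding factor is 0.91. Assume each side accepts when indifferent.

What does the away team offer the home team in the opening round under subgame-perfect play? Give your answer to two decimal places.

Work backward from the last round.
Round 5 (the away team proposes): the home team gets 40 if talks fail, so the away team offers 40 and keeps 260.
Round 4 (the home team proposes): the away team can get 260 next round, worth 0.91 × 260 = 236.6 now; the home team offers that and keeps 63.4.
Round 3 (the away team proposes): the home team can get 63.4 next round, worth 0.72 × 63.4 = 45.648 now, so the away team offers 45.648, keeping 254.352.
Round 2 (the home team proposes): the away team can get 254.352 next round, worth 0.91 × 254.352 = 231.46032 now; the home team offers that and keeps 68.53968.
Round 1 (the away team proposes): the home team can get 68.53968 next round, worth 0.72 × 68.53968 = 49.3485696 now; the away team offers that and keeps 250.6514304.

49.35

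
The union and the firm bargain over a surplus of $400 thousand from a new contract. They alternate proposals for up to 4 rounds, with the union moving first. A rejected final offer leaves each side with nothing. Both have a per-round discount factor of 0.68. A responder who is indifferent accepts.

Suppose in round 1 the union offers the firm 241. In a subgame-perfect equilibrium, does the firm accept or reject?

Accept

Round 4 (the firm proposes): rejection yields 0 for the union; the firm offers 0 and keeps 400.
Round 3 (the union proposes): the firm can get 400 next round, worth 0.68 × 400 = 272 now; the union offers that and keeps 128.
Round 2 (the firm proposes): the union can get 128 next round, worth 0.68 × 128 = 87.04 now, so the firm offers 87.04, keeping 312.96.
So by rejecting in round 1, the firm gets 312.96 next round, worth 0.68 × 312.96 = 212.8128 now.
Offer 241 ≥ 212.8128, so the firm accepts.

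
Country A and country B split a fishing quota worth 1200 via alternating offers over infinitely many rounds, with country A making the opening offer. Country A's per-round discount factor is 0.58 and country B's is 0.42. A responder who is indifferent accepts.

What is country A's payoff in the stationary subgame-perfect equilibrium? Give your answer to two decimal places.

In a stationary SPE each proposer offers the other exactly their discounted continuation value.
If country A keeps x when proposing and country B keeps y when proposing, then x = 1200 − 0.42y and y = 1200 − 0.58x.
Solving: x = 1200(1 − 0.42) / (1 − 0.58·0.42) = 696 / 0.7564 ≈ 920.1481.
Country B gets 1200 − 920.1481 ≈ 279.8519.

920.15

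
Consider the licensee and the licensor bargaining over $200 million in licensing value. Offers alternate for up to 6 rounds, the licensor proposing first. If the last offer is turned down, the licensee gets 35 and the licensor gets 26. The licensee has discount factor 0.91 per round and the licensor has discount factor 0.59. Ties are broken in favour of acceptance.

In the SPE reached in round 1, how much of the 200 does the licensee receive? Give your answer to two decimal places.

Round 6 (the licensee proposes): the licensor gets 26 if talks fail, so the licensee offers 26 and keeps 174.
Round 5 (the licensor proposes): the licensee can get 174 next round, worth 0.91 × 174 = 158.34 now, so the licensor offers 158.34, keeping 41.66.
Round 4 (the licensee proposes): the licensor can get 41.66 next round, worth 0.59 × 41.66 = 24.5794 now. The licensee offers 24.5794 and keeps 200 − 24.5794 = 175.4206.
Round 3 (the licensor proposes): the licensee can get 175.4206 next round, worth 0.91 × 175.4206 = 159.632746 now. The licensor offers 159.632746 and keeps 200 − 159.632746 = 40.367254.
Round 2 (the licensee proposes): the licensor can get 40.367254 next round, worth 0.59 × 40.367254 = 23.81667986 now, so the licensee offers 23.81667986, keeping 176.18332014.
Round 1 (the licensor proposes): the licensee can get 176.18332014 next round, worth 0.91 × 176.18332014 = 160.3268213274 now, so the licensor offers 160.3268213274, keeping 39.6731786726.

160.33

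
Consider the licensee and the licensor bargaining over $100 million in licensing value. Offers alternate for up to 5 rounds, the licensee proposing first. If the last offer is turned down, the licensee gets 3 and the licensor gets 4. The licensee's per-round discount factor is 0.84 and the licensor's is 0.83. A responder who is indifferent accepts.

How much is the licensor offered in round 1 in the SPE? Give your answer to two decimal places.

24.48

Round 5 (the licensee proposes): the licensor gets 4 if talks fail, so the licensee offers 4 and keeps 96.
Round 4 (the licensor proposes): the licensee can get 96 next round, worth 0.84 × 96 = 80.64 now. The licensor offers 80.64 and keeps 100 − 80.64 = 19.36.
Round 3 (the licensee proposes): the licensor can get 19.36 next round, worth 0.83 × 19.36 = 16.0688 now, so the licensee offers 16.0688, keeping 83.9312.
Round 2 (the licensor proposes): the licensee can get 83.9312 next round, worth 0.84 × 83.9312 = 70.502208 now. The licensor offers 70.502208 and keeps 100 − 70.502208 = 29.497792.
Round 1 (the licensee proposes): the licensor can get 29.497792 next round, worth 0.83 × 29.497792 = 24.48316736 now. The licensee offers 24.48316736 and keeps 100 − 24.48316736 = 75.51683264.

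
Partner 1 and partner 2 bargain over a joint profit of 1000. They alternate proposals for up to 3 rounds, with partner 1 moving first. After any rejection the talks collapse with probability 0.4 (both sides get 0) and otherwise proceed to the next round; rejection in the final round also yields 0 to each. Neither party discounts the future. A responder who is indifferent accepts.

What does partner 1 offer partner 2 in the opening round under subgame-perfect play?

Round 3 (partner 1 proposes): rejection yields 0 for partner 2; partner 1 offers 0 and keeps 1000.
Round 2 (partner 2 proposes): rejecting gives partner 1 an expected 0.6 × 1000 = 600. Partner 2 offers 600 and keeps 1000 − 600 = 400.
Round 1 (partner 1 proposes): rejecting gives partner 2 an expected 0.6 × 400 = 240, so partner 1 offers 240, keeping 760.

240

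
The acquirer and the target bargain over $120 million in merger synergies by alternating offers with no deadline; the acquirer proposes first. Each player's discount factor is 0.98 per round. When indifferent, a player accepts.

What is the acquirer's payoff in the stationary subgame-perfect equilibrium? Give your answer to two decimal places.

Let x be the acquirer's share when the acquirer proposes and y be the target's share when the target proposes.
The target accepts iff offered ≥ 0.98·y, so x = 120 − 0.98y. Symmetrically y = 120 − 0.98x.
Substituting: x = 120 − 0.98(120 − 0.98x), giving x(1 − 0.98·0.98) = 120(1 − 0.98).
So x = 120 × 0.02 / 0.0396 ≈ 60.6061, and the target receives 120 − x ≈ 59.3939.

60.61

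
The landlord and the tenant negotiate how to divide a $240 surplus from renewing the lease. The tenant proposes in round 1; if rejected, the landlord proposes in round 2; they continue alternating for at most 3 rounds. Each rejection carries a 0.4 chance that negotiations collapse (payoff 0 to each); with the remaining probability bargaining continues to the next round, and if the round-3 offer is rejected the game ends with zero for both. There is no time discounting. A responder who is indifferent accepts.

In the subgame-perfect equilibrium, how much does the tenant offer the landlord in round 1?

57.6

By backward induction:
Round 3 (the tenant proposes): rejection yields 0 for the landlord; the tenant offers 0 and keeps 240.
Round 2 (the landlord proposes): rejecting gives the tenant an expected 0.6 × 240 = 144. The landlord offers 144 and keeps 240 − 144 = 96.
Round 1 (the tenant proposes): rejecting gives the landlord an expected 0.6 × 96 = 57.6; the tenant offers that and keeps 182.4.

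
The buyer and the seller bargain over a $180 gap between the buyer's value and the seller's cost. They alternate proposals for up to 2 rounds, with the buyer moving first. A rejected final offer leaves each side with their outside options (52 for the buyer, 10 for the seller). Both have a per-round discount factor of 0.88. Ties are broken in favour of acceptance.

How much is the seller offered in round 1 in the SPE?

Solve by backward induction from round 2.
Round 2 (the seller proposes): the buyer gets 52 if talks fail, so the seller offers 52 and keeps 128.
Round 1 (the buyer proposes): the seller can get 128 next round, worth 0.88 × 128 = 112.64 now, so the buyer offers 112.64, keeping 67.36.

112.64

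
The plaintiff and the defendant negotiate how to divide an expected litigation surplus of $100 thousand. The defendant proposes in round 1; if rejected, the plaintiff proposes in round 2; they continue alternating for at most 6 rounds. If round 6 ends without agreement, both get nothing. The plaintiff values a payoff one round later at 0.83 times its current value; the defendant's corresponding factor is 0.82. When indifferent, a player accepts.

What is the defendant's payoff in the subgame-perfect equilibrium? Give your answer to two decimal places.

By backward induction:
Round 6 (the plaintiff proposes): the defendant will accept anything ≥ 0, so the plaintiff offers 0 and keeps 100.
Round 5 (the defendant proposes): the plaintiff can get 100 next round, worth 0.83 × 100 = 83 now, so the defendant offers 83, keeping 17.
Round 4 (the plaintiff proposes): the defendant can get 17 next round, worth 0.82 × 17 = 13.94 now, so the plaintiff offers 13.94, keeping 86.06.
Round 3 (the defendant proposes): the plaintiff can get 86.06 next round, worth 0.83 × 86.06 = 71.4298 now, so the defendant offers 71.4298, keeping 28.5702.
Round 2 (the plaintiff proposes): the defendant can get 28.5702 next round, worth 0.82 × 28.5702 = 23.427564 now. The plaintiff offers 23.427564 and keeps 100 − 23.427564 = 76.572436.
Round 1 (the defendant proposes): the plaintiff can get 76.572436 next round, worth 0.83 × 76.572436 = 63.55512188 now; the defendant offers that and keeps 36.44487812.

36.44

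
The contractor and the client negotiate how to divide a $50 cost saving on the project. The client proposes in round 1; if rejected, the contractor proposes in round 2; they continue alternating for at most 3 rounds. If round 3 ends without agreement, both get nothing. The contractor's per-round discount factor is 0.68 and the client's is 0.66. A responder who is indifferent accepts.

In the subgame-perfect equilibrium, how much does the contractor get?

11.56

Round 3 (the client proposes): rejection yields 0 for the contractor; the client offers 0 and keeps 50.
Round 2 (the contractor proposes): the client can get 50 next round, worth 0.66 × 50 = 33 now, so the contractor offers 33, keeping 17.
Round 1 (the client proposes): the contractor can get 17 next round, worth 0.68 × 17 = 11.56 now, so the client offers 11.56, keeping 38.44.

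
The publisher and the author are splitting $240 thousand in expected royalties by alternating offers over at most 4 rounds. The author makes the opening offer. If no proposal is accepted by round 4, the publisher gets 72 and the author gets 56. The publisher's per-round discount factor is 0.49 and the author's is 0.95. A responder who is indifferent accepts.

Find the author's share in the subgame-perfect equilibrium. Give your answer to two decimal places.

192.15

Round 4 (the publisher proposes): the author gets 56 if talks fail, so the publisher offers 56 and keeps 184.
Round 3 (the author proposes): the publisher can get 184 next round, worth 0.49 × 184 = 90.16 now. The author offers 90.16 and keeps 240 − 90.16 = 149.84.
Round 2 (the publisher proposes): the author can get 149.84 next round, worth 0.95 × 149.84 = 142.348 now; the publisher offers that and keeps 97.652.
Round 1 (the author proposes): the publisher can get 97.652 next round, worth 0.49 × 97.652 = 47.84948 now. The author offers 47.84948 and keeps 240 − 47.84948 = 192.15052.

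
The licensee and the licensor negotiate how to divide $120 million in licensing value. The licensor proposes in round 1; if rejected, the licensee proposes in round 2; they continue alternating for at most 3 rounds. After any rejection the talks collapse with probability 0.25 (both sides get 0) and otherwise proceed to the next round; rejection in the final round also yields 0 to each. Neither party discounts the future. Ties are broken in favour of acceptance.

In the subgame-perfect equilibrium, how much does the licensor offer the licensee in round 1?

By backward induction:
Round 3 (the licensor proposes): rejection yields 0 for the licensee; the licensor offers 0 and keeps 120.
Round 2 (the licensee proposes): rejecting gives the licensor an expected 0.75 × 120 = 90; the licensee offers that and keeps 30.
Round 1 (the licensor proposes): rejecting gives the licensee an expected 0.75 × 30 = 22.5. The licensor offers 22.5 and keeps 120 − 22.5 = 97.5.

22.5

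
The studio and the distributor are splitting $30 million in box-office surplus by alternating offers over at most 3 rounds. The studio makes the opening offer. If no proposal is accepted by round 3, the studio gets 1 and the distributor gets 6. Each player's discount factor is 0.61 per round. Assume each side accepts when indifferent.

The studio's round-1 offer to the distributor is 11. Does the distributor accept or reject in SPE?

Work out the distributor's continuation value if the offer is rejected.
Round 3 (the studio proposes): the distributor gets 6 if talks fail, so the studio offers 6 and keeps 24.
Round 2 (the distributor proposes): the studio can get 24 next round, worth 0.61 × 24 = 14.64 now, so the distributor offers 14.64, keeping 15.36.
So by rejecting in round 1, the distributor gets 15.36 next round, worth 0.61 × 15.36 = 9.3696 now.
Offer 11 ≥ 9.3696, so the distributor accepts.

Accept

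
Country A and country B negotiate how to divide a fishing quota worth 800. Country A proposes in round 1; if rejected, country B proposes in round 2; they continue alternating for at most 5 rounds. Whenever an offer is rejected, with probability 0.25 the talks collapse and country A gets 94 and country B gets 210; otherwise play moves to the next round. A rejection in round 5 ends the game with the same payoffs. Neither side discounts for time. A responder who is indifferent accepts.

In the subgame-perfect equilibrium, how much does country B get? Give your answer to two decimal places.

355.31

Round 5 (country A proposes): country B gets 210 if talks fail, so country A offers 210 and keeps 590.
Round 4 (country B proposes): rejecting gives country A an expected 0.75 × 590 + 0.25 × 94 = 466. Country B offers 466 and keeps 800 − 466 = 334.
Round 3 (country A proposes): rejecting gives country B an expected 0.75 × 334 + 0.25 × 210 = 303. Country A offers 303 and keeps 800 − 303 = 497.
Round 2 (country B proposes): rejecting gives country A an expected 0.75 × 497 + 0.25 × 94 = 396.25, so country B offers 396.25, keeping 403.75.
Round 1 (country A proposes): rejecting gives country B an expected 0.75 × 403.75 + 0.25 × 210 = 355.3125. Country A offers 355.3125 and keeps 800 − 355.3125 = 444.6875.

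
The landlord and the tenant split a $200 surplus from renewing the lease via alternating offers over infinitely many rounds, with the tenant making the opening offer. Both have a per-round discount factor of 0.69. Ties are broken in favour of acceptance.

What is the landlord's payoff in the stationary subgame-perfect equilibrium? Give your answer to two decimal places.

In a stationary SPE each proposer offers the other exactly their discounted continuation value.
If the tenant keeps x when proposing and the landlord keeps y when proposing, then x = 200 − 0.69y and y = 200 − 0.69x.
Solving: x = 200(1 − 0.69) / (1 − 0.69·0.69) = 62 / 0.5239 ≈ 118.3432.
The landlord gets 200 − 118.3432 ≈ 81.6568.

81.66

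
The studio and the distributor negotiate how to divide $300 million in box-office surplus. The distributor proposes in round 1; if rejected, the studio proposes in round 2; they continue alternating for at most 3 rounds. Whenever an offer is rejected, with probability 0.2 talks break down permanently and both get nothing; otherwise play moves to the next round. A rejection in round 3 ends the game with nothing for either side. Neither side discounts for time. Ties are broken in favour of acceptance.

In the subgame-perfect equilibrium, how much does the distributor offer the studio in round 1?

48

Round 3 (the distributor proposes): the studio will accept anything ≥ 0, so the distributor offers 0 and keeps 300.
Round 2 (the studio proposes): rejecting gives the distributor an expected 0.8 × 300 = 240, so the studio offers 240, keeping 60.
Round 1 (the distributor proposes): rejecting gives the studio an expected 0.8 × 60 = 48. The distributor offers 48 and keeps 300 − 48 = 252.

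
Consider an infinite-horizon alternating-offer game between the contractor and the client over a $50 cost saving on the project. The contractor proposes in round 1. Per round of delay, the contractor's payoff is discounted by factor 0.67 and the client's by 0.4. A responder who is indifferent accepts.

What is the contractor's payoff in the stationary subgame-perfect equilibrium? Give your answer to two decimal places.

Let x be the contractor's share when the contractor proposes and y be the client's share when the client proposes.
The client accepts iff offered ≥ 0.4·y, so x = 50 − 0.4y. Symmetrically y = 50 − 0.67x.
Substituting: x = 50 − 0.4(50 − 0.67x), giving x(1 − 0.67·0.4) = 50(1 − 0.4).
So x = 50 × 0.6 / 0.732 ≈ 40.9836, and the client receives 50 − x ≈ 9.0164.

40.98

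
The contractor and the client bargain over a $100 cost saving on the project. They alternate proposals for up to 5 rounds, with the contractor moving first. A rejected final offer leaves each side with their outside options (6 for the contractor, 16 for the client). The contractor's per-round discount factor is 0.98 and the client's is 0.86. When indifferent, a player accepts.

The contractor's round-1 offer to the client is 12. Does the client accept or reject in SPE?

Round 5 (the contractor proposes): the client gets 16 if talks fail, so the contractor offers 16 and keeps 84.
Round 4 (the client proposes): the contractor can get 84 next round, worth 0.98 × 84 = 82.32 now, so the client offers 82.32, keeping 17.68.
Round 3 (the contractor proposes): the client can get 17.68 next round, worth 0.86 × 17.68 = 15.2048 now, so the contractor offers 15.2048, keeping 84.7952.
Round 2 (the client proposes): the contractor can get 84.7952 next round, worth 0.98 × 84.7952 = 83.099296 now; the client offers that and keeps 16.900704.
So by rejecting in round 1, the client gets 16.900704 next round, worth 0.86 × 16.900704 = 14.53460544 now.
Offer 12 < 14.53460544, so the client rejects.

Reject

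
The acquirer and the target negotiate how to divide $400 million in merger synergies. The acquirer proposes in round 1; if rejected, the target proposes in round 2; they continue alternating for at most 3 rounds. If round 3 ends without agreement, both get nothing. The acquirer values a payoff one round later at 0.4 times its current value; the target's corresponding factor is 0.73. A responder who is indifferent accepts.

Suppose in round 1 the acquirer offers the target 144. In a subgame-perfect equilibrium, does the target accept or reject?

Reject

Work out the target's continuation value if the offer is rejected.
Round 3 (the acquirer proposes): rejection yields 0 for the target; the acquirer offers 0 and keeps 400.
Round 2 (the target proposes): the acquirer can get 400 next round, worth 0.4 × 400 = 160 now, so the target offers 160, keeping 240.
So by rejecting in round 1, the target gets 240 next round, worth 0.73 × 240 = 175.2 now.
Offer 144 < 175.2, so the target rejects.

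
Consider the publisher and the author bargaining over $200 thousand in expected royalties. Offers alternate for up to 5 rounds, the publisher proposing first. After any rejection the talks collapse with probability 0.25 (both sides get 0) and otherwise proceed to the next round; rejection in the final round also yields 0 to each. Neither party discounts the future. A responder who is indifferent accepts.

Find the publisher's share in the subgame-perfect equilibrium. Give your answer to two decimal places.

141.41

By backward induction:
Round 5 (the publisher proposes): the author will accept anything ≥ 0, so the publisher offers 0 and keeps 200.
Round 4 (the author proposes): rejecting gives the publisher an expected 0.75 × 200 = 150; the author offers that and keeps 50.
Round 3 (the publisher proposes): rejecting gives the author an expected 0.75 × 50 = 37.5, so the publisher offers 37.5, keeping 162.5.
Round 2 (the author proposes): rejecting gives the publisher an expected 0.75 × 162.5 = 121.875. The author offers 121.875 and keeps 200 − 121.875 = 78.125.
Round 1 (the publisher proposes): rejecting gives the author an expected 0.75 × 78.125 = 58.59375. The publisher offers 58.59375 and keeps 200 − 58.59375 = 141.40625.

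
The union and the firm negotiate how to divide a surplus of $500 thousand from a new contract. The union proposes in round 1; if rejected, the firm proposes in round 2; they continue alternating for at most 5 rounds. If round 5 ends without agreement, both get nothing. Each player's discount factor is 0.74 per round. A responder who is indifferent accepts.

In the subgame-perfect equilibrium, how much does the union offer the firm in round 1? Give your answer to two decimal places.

148.88

Round 5 (the union proposes): rejection yields 0 for the firm; the union offers 0 and keeps 500.
Round 4 (the firm proposes): the union can get 500 next round, worth 0.74 × 500 = 370 now. The firm offers 370 and keeps 500 − 370 = 130.
Round 3 (the union proposes): the firm can get 130 next round, worth 0.74 × 130 = 96.2 now, so the union offers 96.2, keeping 403.8.
Round 2 (the firm proposes): the union can get 403.8 next round, worth 0.74 × 403.8 = 298.812 now. The firm offers 298.812 and keeps 500 − 298.812 = 201.188.
Round 1 (the union proposes): the firm can get 201.188 next round, worth 0.74 × 201.188 = 148.87912 now; the union offers that and keeps 351.12088.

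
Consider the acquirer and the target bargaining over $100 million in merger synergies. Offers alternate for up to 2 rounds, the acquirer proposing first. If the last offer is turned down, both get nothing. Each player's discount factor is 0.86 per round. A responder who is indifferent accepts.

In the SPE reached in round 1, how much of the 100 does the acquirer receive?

Solve by backward induction from round 2.
Round 2 (the target proposes): rejection yields 0 for the acquirer; the target offers 0 and keeps 100.
Round 1 (the acquirer proposes): the target can get 100 next round, worth 0.86 × 100 = 86 now. The acquirer offers 86 and keeps 100 − 86 = 14.

14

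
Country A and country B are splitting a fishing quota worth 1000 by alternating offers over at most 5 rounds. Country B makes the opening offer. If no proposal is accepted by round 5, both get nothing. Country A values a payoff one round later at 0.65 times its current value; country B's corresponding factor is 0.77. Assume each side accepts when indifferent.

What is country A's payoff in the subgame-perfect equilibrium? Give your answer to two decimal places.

Round 5 (country B proposes): country A will accept anything ≥ 0, so country B offers 0 and keeps 1000.
Round 4 (country A proposes): country B can get 1000 next round, worth 0.77 × 1000 = 770 now, so country A offers 770, keeping 230.
Round 3 (country B proposes): country A can get 230 next round, worth 0.65 × 230 = 149.5 now, so country B offers 149.5, keeping 850.5.
Round 2 (country A proposes): country B can get 850.5 next round, worth 0.77 × 850.5 = 654.885 now, so country A offers 654.885, keeping 345.115.
Round 1 (country B proposes): country A can get 345.115 next round, worth 0.65 × 345.115 = 224.32475 now, so country B offers 224.32475, keeping 775.67525.

224.32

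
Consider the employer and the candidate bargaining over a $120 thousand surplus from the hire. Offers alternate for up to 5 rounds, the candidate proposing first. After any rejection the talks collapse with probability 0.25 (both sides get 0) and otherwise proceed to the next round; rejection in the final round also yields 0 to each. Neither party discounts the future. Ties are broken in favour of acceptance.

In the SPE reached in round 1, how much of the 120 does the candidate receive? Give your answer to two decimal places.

84.84

By backward induction:
Round 5 (the candidate proposes): rejection yields 0 for the employer; the candidate offers 0 and keeps 120.
Round 4 (the employer proposes): rejecting gives the candidate an expected 0.75 × 120 = 90; the employer offers that and keeps 30.
Round 3 (the candidate proposes): rejecting gives the employer an expected 0.75 × 30 = 22.5, so the candidate offers 22.5, keeping 97.5.
Round 2 (the employer proposes): rejecting gives the candidate an expected 0.75 × 97.5 = 73.125, so the employer offers 73.125, keeping 46.875.
Round 1 (the candidate proposes): rejecting gives the employer an expected 0.75 × 46.875 = 35.15625; the candidate offers that and keeps 84.84375.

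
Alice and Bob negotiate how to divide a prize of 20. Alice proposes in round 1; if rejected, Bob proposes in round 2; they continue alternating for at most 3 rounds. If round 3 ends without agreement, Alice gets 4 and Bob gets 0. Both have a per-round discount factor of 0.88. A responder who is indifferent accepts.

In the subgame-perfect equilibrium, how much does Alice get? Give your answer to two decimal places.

Round 3 (Alice proposes): rejection yields 0 for Bob; Alice offers 0 and keeps 20.
Round 2 (Bob proposes): Alice can get 20 next round, worth 0.88 × 20 = 17.6 now. Bob offers 17.6 and keeps 20 − 17.6 = 2.4.
Round 1 (Alice proposes): Bob can get 2.4 next round, worth 0.88 × 2.4 = 2.112 now, so Alice offers 2.112, keeping 17.888.

17.89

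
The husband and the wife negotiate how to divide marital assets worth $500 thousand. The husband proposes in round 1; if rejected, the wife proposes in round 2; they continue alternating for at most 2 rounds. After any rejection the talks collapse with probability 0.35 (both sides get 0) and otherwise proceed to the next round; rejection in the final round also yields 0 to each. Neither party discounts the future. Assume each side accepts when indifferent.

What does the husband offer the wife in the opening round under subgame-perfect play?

325

Round 2 (the wife proposes): the husband will accept anything ≥ 0, so the wife offers 0 and keeps 500.
Round 1 (the husband proposes): rejecting gives the wife an expected 0.65 × 500 = 325. The husband offers 325 and keeps 500 − 325 = 175.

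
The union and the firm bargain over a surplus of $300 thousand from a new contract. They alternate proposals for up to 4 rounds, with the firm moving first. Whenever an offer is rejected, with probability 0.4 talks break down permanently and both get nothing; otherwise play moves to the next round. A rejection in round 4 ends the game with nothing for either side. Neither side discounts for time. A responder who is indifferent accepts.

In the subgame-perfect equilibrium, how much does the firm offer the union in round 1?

Round 4 (the union proposes): the firm will accept anything ≥ 0, so the union offers 0 and keeps 300.
Round 3 (the firm proposes): rejecting gives the union an expected 0.6 × 300 = 180, so the firm offers 180, keeping 120.
Round 2 (the union proposes): rejecting gives the firm an expected 0.6 × 120 = 72. The union offers 72 and keeps 300 − 72 = 228.
Round 1 (the firm proposes): rejecting gives the union an expected 0.6 × 228 = 136.8, so the firm offers 136.8, keeping 163.2.

136.8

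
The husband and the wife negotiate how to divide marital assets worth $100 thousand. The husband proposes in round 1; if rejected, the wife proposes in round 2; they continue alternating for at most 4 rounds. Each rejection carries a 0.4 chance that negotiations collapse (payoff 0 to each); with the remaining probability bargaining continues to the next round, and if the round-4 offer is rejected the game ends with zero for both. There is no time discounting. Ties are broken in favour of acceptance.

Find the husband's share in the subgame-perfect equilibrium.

54.4

By backward induction:
Round 4 (the wife proposes): the husband will accept anything ≥ 0, so the wife offers 0 and keeps 100.
Round 3 (the husband proposes): rejecting gives the wife an expected 0.6 × 100 = 60; the husband offers that and keeps 40.
Round 2 (the wife proposes): rejecting gives the husband an expected 0.6 × 40 = 24, so the wife offers 24, keeping 76.
Round 1 (the husband proposes): rejecting gives the wife an expected 0.6 × 76 = 45.6; the husband offers that and keeps 54.4.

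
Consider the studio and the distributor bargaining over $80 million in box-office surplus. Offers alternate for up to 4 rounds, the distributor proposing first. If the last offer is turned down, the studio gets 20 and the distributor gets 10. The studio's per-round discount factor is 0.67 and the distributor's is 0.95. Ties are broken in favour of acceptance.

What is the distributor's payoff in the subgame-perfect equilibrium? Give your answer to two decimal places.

47.47

Round 4 (the studio proposes): the distributor gets 10 if talks fail, so the studio offers 10 and keeps 70.
Round 3 (the distributor proposes): the studio can get 70 next round, worth 0.67 × 70 = 46.9 now; the distributor offers that and keeps 33.1.
Round 2 (the studio proposes): the distributor can get 33.1 next round, worth 0.95 × 33.1 = 31.445 now. The studio offers 31.445 and keeps 80 − 31.445 = 48.555.
Round 1 (the distributor proposes): the studio can get 48.555 next round, worth 0.67 × 48.555 = 32.53185 now. The distributor offers 32.53185 and keeps 80 − 32.53185 = 47.46815.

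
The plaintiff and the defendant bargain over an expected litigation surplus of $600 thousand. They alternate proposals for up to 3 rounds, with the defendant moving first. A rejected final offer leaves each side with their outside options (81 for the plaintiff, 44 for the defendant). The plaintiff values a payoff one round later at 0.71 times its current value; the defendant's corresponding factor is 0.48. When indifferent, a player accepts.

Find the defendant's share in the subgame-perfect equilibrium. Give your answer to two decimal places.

Round 3 (the defendant proposes): the plaintiff gets 81 if talks fail, so the defendant offers 81 and keeps 519.
Round 2 (the plaintiff proposes): the defendant can get 519 next round, worth 0.48 × 519 = 249.12 now, so the plaintiff offers 249.12, keeping 350.88.
Round 1 (the defendant proposes): the plaintiff can get 350.88 next round, worth 0.71 × 350.88 = 249.1248 now. The defendant offers 249.1248 and keeps 600 − 249.1248 = 350.8752.

350.88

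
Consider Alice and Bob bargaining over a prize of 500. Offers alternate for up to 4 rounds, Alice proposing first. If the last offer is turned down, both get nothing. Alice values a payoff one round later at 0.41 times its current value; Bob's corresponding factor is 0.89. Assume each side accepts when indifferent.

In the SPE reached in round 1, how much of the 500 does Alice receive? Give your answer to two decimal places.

75.07

Round 4 (Bob proposes): rejection yields 0 for Alice; Bob offers 0 and keeps 500.
Round 3 (Alice proposes): Bob can get 500 next round, worth 0.89 × 500 = 445 now; Alice offers that and keeps 55.
Round 2 (Bob proposes): Alice can get 55 next round, worth 0.41 × 55 = 22.55 now, so Bob offers 22.55, keeping 477.45.
Round 1 (Alice proposes): Bob can get 477.45 next round, worth 0.89 × 477.45 = 424.9305 now; Alice offers that and keeps 75.0695.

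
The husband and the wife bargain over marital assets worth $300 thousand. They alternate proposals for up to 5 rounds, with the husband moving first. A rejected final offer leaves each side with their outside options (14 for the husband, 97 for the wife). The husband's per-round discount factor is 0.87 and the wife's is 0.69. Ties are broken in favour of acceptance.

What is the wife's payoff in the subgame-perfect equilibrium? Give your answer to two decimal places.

78.02

Round 5 (the husband proposes): the wife gets 97 if talks fail, so the husband offers 97 and keeps 203.
Round 4 (the wife proposes): the husband can get 203 next round, worth 0.87 × 203 = 176.61 now; the wife offers that and keeps 123.39.
Round 3 (the husband proposes): the wife can get 123.39 next round, worth 0.69 × 123.39 = 85.1391 now, so the husband offers 85.1391, keeping 214.8609.
Round 2 (the wife proposes): the husband can get 214.8609 next round, worth 0.87 × 214.8609 = 186.928983 now. The wife offers 186.928983 and keeps 300 − 186.928983 = 113.071017.
Round 1 (the husband proposes): the wife can get 113.071017 next round, worth 0.69 × 113.071017 = 78.01900173 now; the husband offers that and keeps 221.98099827.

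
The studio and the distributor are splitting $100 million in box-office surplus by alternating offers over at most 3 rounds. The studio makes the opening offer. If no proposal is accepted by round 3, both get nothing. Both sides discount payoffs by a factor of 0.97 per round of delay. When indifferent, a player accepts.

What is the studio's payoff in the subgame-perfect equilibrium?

By backward induction:
Round 3 (the studio proposes): the distributor will accept anything ≥ 0, so the studio offers 0 and keeps 100.
Round 2 (the distributor proposes): the studio can get 100 next round, worth 0.97 × 100 = 97 now; the distributor offers that and keeps 3.
Round 1 (the studio proposes): the distributor can get 3 next round, worth 0.97 × 3 = 2.91 now, so the studio offers 2.91, keeping 97.09.

97.09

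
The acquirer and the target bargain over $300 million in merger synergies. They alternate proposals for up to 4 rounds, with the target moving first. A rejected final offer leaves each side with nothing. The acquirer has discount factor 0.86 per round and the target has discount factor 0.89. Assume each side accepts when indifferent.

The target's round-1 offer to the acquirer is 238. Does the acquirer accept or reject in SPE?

Accept

Round 4 (the acquirer proposes): the target will accept anything ≥ 0, so the acquirer offers 0 and keeps 300.
Round 3 (the target proposes): the acquirer can get 300 next round, worth 0.86 × 300 = 258 now, so the target offers 258, keeping 42.
Round 2 (the acquirer proposes): the target can get 42 next round, worth 0.89 × 42 = 37.38 now. The acquirer offers 37.38 and keeps 300 − 37.38 = 262.62.
So by rejecting in round 1, the acquirer gets 262.62 next round, worth 0.86 × 262.62 = 225.8532 now.
Offer 238 ≥ 225.8532, so the acquirer accepts.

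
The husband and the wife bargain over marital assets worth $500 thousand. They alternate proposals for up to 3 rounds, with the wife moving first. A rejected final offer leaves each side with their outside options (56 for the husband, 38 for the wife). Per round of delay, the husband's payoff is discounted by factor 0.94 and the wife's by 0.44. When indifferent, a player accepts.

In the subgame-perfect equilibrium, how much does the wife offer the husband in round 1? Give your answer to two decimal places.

Round 3 (the wife proposes): the husband gets 56 if talks fail, so the wife offers 56 and keeps 444.
Round 2 (the husband proposes): the wife can get 444 next round, worth 0.44 × 444 = 195.36 now, so the husband offers 195.36, keeping 304.64.
Round 1 (the wife proposes): the husband can get 304.64 next round, worth 0.94 × 304.64 = 286.3616 now, so the wife offers 286.3616, keeping 213.6384.

286.36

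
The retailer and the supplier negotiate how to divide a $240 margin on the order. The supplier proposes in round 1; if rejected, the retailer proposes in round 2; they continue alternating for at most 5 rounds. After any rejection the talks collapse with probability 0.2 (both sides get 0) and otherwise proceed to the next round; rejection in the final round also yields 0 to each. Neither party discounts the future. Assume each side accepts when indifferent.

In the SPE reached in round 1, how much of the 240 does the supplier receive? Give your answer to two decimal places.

177.02

Round 5 (the supplier proposes): the retailer will accept anything ≥ 0, so the supplier offers 0 and keeps 240.
Round 4 (the retailer proposes): rejecting gives the supplier an expected 0.8 × 240 = 192; the retailer offers that and keeps 48.
Round 3 (the supplier proposes): rejecting gives the retailer an expected 0.8 × 48 = 38.4; the supplier offers that and keeps 201.6.
Round 2 (the retailer proposes): rejecting gives the supplier an expected 0.8 × 201.6 = 161.28; the retailer offers that and keeps 78.72.
Round 1 (the supplier proposes): rejecting gives the retailer an expected 0.8 × 78.72 = 62.976. The supplier offers 62.976 and keeps 240 − 62.976 = 177.024.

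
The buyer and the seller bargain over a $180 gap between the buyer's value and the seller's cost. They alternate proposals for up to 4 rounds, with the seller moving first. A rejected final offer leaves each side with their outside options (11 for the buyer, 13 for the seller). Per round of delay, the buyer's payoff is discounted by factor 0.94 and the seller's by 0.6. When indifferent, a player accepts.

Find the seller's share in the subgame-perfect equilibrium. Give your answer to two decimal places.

23.78

Round 4 (the buyer proposes): the seller gets 13 if talks fail, so the buyer offers 13 and keeps 167.
Round 3 (the seller proposes): the buyer can get 167 next round, worth 0.94 × 167 = 156.98 now; the seller offers that and keeps 23.02.
Round 2 (the buyer proposes): the seller can get 23.02 next round, worth 0.6 × 23.02 = 13.812 now, so the buyer offers 13.812, keeping 166.188.
Round 1 (the seller proposes): the buyer can get 166.188 next round, worth 0.94 × 166.188 = 156.21672 now; the seller offers that and keeps 23.78328.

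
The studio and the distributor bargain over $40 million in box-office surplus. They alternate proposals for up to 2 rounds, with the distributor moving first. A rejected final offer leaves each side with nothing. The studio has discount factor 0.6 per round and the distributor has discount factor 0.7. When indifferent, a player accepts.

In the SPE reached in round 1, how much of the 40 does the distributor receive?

Round 2 (the studio proposes): the distributor will accept anything ≥ 0, so the studio offers 0 and keeps 40.
Round 1 (the distributor proposes): the studio can get 40 next round, worth 0.6 × 40 = 24 now. The distributor offers 24 and keeps 40 − 24 = 16.

16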